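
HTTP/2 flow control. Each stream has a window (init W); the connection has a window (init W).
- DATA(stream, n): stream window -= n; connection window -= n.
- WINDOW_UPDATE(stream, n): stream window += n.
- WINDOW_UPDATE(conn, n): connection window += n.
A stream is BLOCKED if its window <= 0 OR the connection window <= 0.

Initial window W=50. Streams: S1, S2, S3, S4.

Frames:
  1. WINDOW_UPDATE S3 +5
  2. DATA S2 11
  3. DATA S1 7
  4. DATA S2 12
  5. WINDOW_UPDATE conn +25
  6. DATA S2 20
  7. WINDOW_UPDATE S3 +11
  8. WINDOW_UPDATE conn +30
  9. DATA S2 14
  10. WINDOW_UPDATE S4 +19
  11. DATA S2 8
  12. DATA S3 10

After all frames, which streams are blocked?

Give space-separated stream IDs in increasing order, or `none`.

Answer: S2

Derivation:
Op 1: conn=50 S1=50 S2=50 S3=55 S4=50 blocked=[]
Op 2: conn=39 S1=50 S2=39 S3=55 S4=50 blocked=[]
Op 3: conn=32 S1=43 S2=39 S3=55 S4=50 blocked=[]
Op 4: conn=20 S1=43 S2=27 S3=55 S4=50 blocked=[]
Op 5: conn=45 S1=43 S2=27 S3=55 S4=50 blocked=[]
Op 6: conn=25 S1=43 S2=7 S3=55 S4=50 blocked=[]
Op 7: conn=25 S1=43 S2=7 S3=66 S4=50 blocked=[]
Op 8: conn=55 S1=43 S2=7 S3=66 S4=50 blocked=[]
Op 9: conn=41 S1=43 S2=-7 S3=66 S4=50 blocked=[2]
Op 10: conn=41 S1=43 S2=-7 S3=66 S4=69 blocked=[2]
Op 11: conn=33 S1=43 S2=-15 S3=66 S4=69 blocked=[2]
Op 12: conn=23 S1=43 S2=-15 S3=56 S4=69 blocked=[2]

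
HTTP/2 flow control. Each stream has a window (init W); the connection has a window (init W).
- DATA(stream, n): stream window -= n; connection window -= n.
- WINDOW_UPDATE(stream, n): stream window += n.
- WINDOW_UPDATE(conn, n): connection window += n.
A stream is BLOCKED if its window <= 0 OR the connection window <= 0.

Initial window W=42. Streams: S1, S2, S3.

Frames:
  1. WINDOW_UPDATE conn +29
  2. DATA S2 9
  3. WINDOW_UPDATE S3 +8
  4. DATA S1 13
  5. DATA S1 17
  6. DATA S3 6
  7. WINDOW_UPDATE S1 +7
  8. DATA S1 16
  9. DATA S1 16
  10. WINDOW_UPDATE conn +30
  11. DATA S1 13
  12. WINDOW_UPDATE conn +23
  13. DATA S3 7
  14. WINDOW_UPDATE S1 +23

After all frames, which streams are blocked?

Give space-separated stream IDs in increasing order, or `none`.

Op 1: conn=71 S1=42 S2=42 S3=42 blocked=[]
Op 2: conn=62 S1=42 S2=33 S3=42 blocked=[]
Op 3: conn=62 S1=42 S2=33 S3=50 blocked=[]
Op 4: conn=49 S1=29 S2=33 S3=50 blocked=[]
Op 5: conn=32 S1=12 S2=33 S3=50 blocked=[]
Op 6: conn=26 S1=12 S2=33 S3=44 blocked=[]
Op 7: conn=26 S1=19 S2=33 S3=44 blocked=[]
Op 8: conn=10 S1=3 S2=33 S3=44 blocked=[]
Op 9: conn=-6 S1=-13 S2=33 S3=44 blocked=[1, 2, 3]
Op 10: conn=24 S1=-13 S2=33 S3=44 blocked=[1]
Op 11: conn=11 S1=-26 S2=33 S3=44 blocked=[1]
Op 12: conn=34 S1=-26 S2=33 S3=44 blocked=[1]
Op 13: conn=27 S1=-26 S2=33 S3=37 blocked=[1]
Op 14: conn=27 S1=-3 S2=33 S3=37 blocked=[1]

Answer: S1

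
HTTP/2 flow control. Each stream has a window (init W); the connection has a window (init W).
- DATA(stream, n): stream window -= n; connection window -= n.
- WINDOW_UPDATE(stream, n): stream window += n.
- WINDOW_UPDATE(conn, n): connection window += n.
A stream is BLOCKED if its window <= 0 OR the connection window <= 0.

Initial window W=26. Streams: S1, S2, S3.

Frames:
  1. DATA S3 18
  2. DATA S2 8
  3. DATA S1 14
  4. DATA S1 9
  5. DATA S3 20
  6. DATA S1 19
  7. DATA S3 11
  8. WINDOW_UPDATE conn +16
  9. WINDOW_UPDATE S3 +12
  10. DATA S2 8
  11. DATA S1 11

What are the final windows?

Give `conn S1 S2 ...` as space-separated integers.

Answer: -76 -27 10 -11

Derivation:
Op 1: conn=8 S1=26 S2=26 S3=8 blocked=[]
Op 2: conn=0 S1=26 S2=18 S3=8 blocked=[1, 2, 3]
Op 3: conn=-14 S1=12 S2=18 S3=8 blocked=[1, 2, 3]
Op 4: conn=-23 S1=3 S2=18 S3=8 blocked=[1, 2, 3]
Op 5: conn=-43 S1=3 S2=18 S3=-12 blocked=[1, 2, 3]
Op 6: conn=-62 S1=-16 S2=18 S3=-12 blocked=[1, 2, 3]
Op 7: conn=-73 S1=-16 S2=18 S3=-23 blocked=[1, 2, 3]
Op 8: conn=-57 S1=-16 S2=18 S3=-23 blocked=[1, 2, 3]
Op 9: conn=-57 S1=-16 S2=18 S3=-11 blocked=[1, 2, 3]
Op 10: conn=-65 S1=-16 S2=10 S3=-11 blocked=[1, 2, 3]
Op 11: conn=-76 S1=-27 S2=10 S3=-11 blocked=[1, 2, 3]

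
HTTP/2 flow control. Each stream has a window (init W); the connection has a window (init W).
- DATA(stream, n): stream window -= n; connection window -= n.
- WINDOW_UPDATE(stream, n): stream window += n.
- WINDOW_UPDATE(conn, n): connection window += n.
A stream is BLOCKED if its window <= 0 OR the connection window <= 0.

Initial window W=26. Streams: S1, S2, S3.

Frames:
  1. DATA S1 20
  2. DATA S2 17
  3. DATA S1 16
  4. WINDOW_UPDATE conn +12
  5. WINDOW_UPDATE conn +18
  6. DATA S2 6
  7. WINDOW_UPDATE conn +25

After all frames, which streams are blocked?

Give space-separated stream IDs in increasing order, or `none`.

Answer: S1

Derivation:
Op 1: conn=6 S1=6 S2=26 S3=26 blocked=[]
Op 2: conn=-11 S1=6 S2=9 S3=26 blocked=[1, 2, 3]
Op 3: conn=-27 S1=-10 S2=9 S3=26 blocked=[1, 2, 3]
Op 4: conn=-15 S1=-10 S2=9 S3=26 blocked=[1, 2, 3]
Op 5: conn=3 S1=-10 S2=9 S3=26 blocked=[1]
Op 6: conn=-3 S1=-10 S2=3 S3=26 blocked=[1, 2, 3]
Op 7: conn=22 S1=-10 S2=3 S3=26 blocked=[1]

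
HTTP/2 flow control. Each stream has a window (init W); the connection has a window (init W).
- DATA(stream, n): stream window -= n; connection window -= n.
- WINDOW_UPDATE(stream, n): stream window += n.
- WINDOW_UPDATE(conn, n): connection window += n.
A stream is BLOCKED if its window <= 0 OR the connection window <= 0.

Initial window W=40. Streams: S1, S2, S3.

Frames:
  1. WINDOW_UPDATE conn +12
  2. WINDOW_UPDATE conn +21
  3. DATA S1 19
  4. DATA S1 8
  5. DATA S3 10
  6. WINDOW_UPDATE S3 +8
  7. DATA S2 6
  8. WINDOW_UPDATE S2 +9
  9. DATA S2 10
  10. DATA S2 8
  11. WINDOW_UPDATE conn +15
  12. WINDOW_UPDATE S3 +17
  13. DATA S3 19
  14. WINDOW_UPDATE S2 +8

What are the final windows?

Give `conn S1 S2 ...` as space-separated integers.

Op 1: conn=52 S1=40 S2=40 S3=40 blocked=[]
Op 2: conn=73 S1=40 S2=40 S3=40 blocked=[]
Op 3: conn=54 S1=21 S2=40 S3=40 blocked=[]
Op 4: conn=46 S1=13 S2=40 S3=40 blocked=[]
Op 5: conn=36 S1=13 S2=40 S3=30 blocked=[]
Op 6: conn=36 S1=13 S2=40 S3=38 blocked=[]
Op 7: conn=30 S1=13 S2=34 S3=38 blocked=[]
Op 8: conn=30 S1=13 S2=43 S3=38 blocked=[]
Op 9: conn=20 S1=13 S2=33 S3=38 blocked=[]
Op 10: conn=12 S1=13 S2=25 S3=38 blocked=[]
Op 11: conn=27 S1=13 S2=25 S3=38 blocked=[]
Op 12: conn=27 S1=13 S2=25 S3=55 blocked=[]
Op 13: conn=8 S1=13 S2=25 S3=36 blocked=[]
Op 14: conn=8 S1=13 S2=33 S3=36 blocked=[]

Answer: 8 13 33 36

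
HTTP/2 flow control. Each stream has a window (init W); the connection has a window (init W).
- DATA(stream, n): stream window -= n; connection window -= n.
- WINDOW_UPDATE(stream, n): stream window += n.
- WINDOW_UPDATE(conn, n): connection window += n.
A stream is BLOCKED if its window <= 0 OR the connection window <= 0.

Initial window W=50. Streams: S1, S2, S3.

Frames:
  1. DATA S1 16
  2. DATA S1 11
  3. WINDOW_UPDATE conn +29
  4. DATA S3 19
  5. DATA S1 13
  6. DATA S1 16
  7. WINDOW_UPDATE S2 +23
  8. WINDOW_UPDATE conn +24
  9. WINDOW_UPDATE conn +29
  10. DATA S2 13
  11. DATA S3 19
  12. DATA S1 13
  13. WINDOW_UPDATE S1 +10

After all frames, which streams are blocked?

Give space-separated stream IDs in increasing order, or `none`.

Op 1: conn=34 S1=34 S2=50 S3=50 blocked=[]
Op 2: conn=23 S1=23 S2=50 S3=50 blocked=[]
Op 3: conn=52 S1=23 S2=50 S3=50 blocked=[]
Op 4: conn=33 S1=23 S2=50 S3=31 blocked=[]
Op 5: conn=20 S1=10 S2=50 S3=31 blocked=[]
Op 6: conn=4 S1=-6 S2=50 S3=31 blocked=[1]
Op 7: conn=4 S1=-6 S2=73 S3=31 blocked=[1]
Op 8: conn=28 S1=-6 S2=73 S3=31 blocked=[1]
Op 9: conn=57 S1=-6 S2=73 S3=31 blocked=[1]
Op 10: conn=44 S1=-6 S2=60 S3=31 blocked=[1]
Op 11: conn=25 S1=-6 S2=60 S3=12 blocked=[1]
Op 12: conn=12 S1=-19 S2=60 S3=12 blocked=[1]
Op 13: conn=12 S1=-9 S2=60 S3=12 blocked=[1]

Answer: S1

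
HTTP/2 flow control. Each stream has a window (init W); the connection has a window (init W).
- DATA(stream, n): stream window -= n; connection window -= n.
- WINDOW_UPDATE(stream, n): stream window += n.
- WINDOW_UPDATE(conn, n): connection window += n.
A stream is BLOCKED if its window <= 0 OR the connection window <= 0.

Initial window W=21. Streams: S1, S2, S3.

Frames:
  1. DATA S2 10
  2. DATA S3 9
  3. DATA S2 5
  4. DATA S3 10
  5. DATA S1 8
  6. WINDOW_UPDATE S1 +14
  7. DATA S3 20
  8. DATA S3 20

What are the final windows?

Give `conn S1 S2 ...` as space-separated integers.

Answer: -61 27 6 -38

Derivation:
Op 1: conn=11 S1=21 S2=11 S3=21 blocked=[]
Op 2: conn=2 S1=21 S2=11 S3=12 blocked=[]
Op 3: conn=-3 S1=21 S2=6 S3=12 blocked=[1, 2, 3]
Op 4: conn=-13 S1=21 S2=6 S3=2 blocked=[1, 2, 3]
Op 5: conn=-21 S1=13 S2=6 S3=2 blocked=[1, 2, 3]
Op 6: conn=-21 S1=27 S2=6 S3=2 blocked=[1, 2, 3]
Op 7: conn=-41 S1=27 S2=6 S3=-18 blocked=[1, 2, 3]
Op 8: conn=-61 S1=27 S2=6 S3=-38 blocked=[1, 2, 3]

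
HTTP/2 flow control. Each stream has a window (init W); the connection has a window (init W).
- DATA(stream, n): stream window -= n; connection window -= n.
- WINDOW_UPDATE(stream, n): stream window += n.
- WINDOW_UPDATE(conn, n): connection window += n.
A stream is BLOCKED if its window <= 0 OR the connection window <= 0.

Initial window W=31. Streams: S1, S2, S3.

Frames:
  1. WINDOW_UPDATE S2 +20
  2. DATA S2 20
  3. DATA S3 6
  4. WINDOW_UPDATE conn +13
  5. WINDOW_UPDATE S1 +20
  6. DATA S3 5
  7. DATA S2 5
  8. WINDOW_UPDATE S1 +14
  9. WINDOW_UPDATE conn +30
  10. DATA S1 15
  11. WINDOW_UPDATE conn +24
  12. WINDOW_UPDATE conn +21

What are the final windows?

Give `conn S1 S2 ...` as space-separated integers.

Op 1: conn=31 S1=31 S2=51 S3=31 blocked=[]
Op 2: conn=11 S1=31 S2=31 S3=31 blocked=[]
Op 3: conn=5 S1=31 S2=31 S3=25 blocked=[]
Op 4: conn=18 S1=31 S2=31 S3=25 blocked=[]
Op 5: conn=18 S1=51 S2=31 S3=25 blocked=[]
Op 6: conn=13 S1=51 S2=31 S3=20 blocked=[]
Op 7: conn=8 S1=51 S2=26 S3=20 blocked=[]
Op 8: conn=8 S1=65 S2=26 S3=20 blocked=[]
Op 9: conn=38 S1=65 S2=26 S3=20 blocked=[]
Op 10: conn=23 S1=50 S2=26 S3=20 blocked=[]
Op 11: conn=47 S1=50 S2=26 S3=20 blocked=[]
Op 12: conn=68 S1=50 S2=26 S3=20 blocked=[]

Answer: 68 50 26 20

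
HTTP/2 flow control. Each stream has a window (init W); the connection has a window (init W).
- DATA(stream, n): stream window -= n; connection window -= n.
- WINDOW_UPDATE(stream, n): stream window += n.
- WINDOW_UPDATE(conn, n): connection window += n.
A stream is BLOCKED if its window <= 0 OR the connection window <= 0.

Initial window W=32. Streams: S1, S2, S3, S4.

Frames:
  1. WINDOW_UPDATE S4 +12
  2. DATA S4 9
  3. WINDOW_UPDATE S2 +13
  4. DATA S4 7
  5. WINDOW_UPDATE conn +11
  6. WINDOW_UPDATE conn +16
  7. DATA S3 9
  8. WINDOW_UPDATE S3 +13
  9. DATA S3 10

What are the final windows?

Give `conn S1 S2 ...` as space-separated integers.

Answer: 24 32 45 26 28

Derivation:
Op 1: conn=32 S1=32 S2=32 S3=32 S4=44 blocked=[]
Op 2: conn=23 S1=32 S2=32 S3=32 S4=35 blocked=[]
Op 3: conn=23 S1=32 S2=45 S3=32 S4=35 blocked=[]
Op 4: conn=16 S1=32 S2=45 S3=32 S4=28 blocked=[]
Op 5: conn=27 S1=32 S2=45 S3=32 S4=28 blocked=[]
Op 6: conn=43 S1=32 S2=45 S3=32 S4=28 blocked=[]
Op 7: conn=34 S1=32 S2=45 S3=23 S4=28 blocked=[]
Op 8: conn=34 S1=32 S2=45 S3=36 S4=28 blocked=[]
Op 9: conn=24 S1=32 S2=45 S3=26 S4=28 blocked=[]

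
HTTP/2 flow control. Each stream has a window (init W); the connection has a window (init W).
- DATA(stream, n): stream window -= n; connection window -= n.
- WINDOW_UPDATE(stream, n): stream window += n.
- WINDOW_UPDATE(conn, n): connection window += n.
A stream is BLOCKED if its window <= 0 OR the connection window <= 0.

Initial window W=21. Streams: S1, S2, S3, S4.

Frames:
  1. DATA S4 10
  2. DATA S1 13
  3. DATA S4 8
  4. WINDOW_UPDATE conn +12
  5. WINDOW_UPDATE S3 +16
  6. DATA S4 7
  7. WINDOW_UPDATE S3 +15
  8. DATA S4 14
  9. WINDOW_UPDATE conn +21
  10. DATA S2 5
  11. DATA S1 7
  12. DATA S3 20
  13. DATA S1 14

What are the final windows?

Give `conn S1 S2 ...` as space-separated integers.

Answer: -44 -13 16 32 -18

Derivation:
Op 1: conn=11 S1=21 S2=21 S3=21 S4=11 blocked=[]
Op 2: conn=-2 S1=8 S2=21 S3=21 S4=11 blocked=[1, 2, 3, 4]
Op 3: conn=-10 S1=8 S2=21 S3=21 S4=3 blocked=[1, 2, 3, 4]
Op 4: conn=2 S1=8 S2=21 S3=21 S4=3 blocked=[]
Op 5: conn=2 S1=8 S2=21 S3=37 S4=3 blocked=[]
Op 6: conn=-5 S1=8 S2=21 S3=37 S4=-4 blocked=[1, 2, 3, 4]
Op 7: conn=-5 S1=8 S2=21 S3=52 S4=-4 blocked=[1, 2, 3, 4]
Op 8: conn=-19 S1=8 S2=21 S3=52 S4=-18 blocked=[1, 2, 3, 4]
Op 9: conn=2 S1=8 S2=21 S3=52 S4=-18 blocked=[4]
Op 10: conn=-3 S1=8 S2=16 S3=52 S4=-18 blocked=[1, 2, 3, 4]
Op 11: conn=-10 S1=1 S2=16 S3=52 S4=-18 blocked=[1, 2, 3, 4]
Op 12: conn=-30 S1=1 S2=16 S3=32 S4=-18 blocked=[1, 2, 3, 4]
Op 13: conn=-44 S1=-13 S2=16 S3=32 S4=-18 blocked=[1, 2, 3, 4]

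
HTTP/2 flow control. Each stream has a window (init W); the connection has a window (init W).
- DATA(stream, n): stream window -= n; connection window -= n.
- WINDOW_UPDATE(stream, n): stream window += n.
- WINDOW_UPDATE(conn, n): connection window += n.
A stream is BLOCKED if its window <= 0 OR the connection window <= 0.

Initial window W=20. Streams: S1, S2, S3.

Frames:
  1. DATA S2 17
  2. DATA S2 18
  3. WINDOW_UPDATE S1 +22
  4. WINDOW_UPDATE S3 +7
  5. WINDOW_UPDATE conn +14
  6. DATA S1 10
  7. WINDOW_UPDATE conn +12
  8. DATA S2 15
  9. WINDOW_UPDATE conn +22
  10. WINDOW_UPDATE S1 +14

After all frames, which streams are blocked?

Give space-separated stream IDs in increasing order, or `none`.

Answer: S2

Derivation:
Op 1: conn=3 S1=20 S2=3 S3=20 blocked=[]
Op 2: conn=-15 S1=20 S2=-15 S3=20 blocked=[1, 2, 3]
Op 3: conn=-15 S1=42 S2=-15 S3=20 blocked=[1, 2, 3]
Op 4: conn=-15 S1=42 S2=-15 S3=27 blocked=[1, 2, 3]
Op 5: conn=-1 S1=42 S2=-15 S3=27 blocked=[1, 2, 3]
Op 6: conn=-11 S1=32 S2=-15 S3=27 blocked=[1, 2, 3]
Op 7: conn=1 S1=32 S2=-15 S3=27 blocked=[2]
Op 8: conn=-14 S1=32 S2=-30 S3=27 blocked=[1, 2, 3]
Op 9: conn=8 S1=32 S2=-30 S3=27 blocked=[2]
Op 10: conn=8 S1=46 S2=-30 S3=27 blocked=[2]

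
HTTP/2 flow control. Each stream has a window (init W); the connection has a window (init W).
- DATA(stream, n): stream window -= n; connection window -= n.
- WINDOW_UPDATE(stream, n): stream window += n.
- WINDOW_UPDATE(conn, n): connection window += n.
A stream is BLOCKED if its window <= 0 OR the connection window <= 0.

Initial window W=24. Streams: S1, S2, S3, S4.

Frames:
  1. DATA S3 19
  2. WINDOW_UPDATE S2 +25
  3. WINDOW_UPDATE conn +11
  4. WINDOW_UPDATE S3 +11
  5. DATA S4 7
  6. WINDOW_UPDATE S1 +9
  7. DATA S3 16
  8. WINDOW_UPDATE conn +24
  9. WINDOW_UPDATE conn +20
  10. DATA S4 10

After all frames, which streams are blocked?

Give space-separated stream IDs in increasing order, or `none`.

Answer: S3

Derivation:
Op 1: conn=5 S1=24 S2=24 S3=5 S4=24 blocked=[]
Op 2: conn=5 S1=24 S2=49 S3=5 S4=24 blocked=[]
Op 3: conn=16 S1=24 S2=49 S3=5 S4=24 blocked=[]
Op 4: conn=16 S1=24 S2=49 S3=16 S4=24 blocked=[]
Op 5: conn=9 S1=24 S2=49 S3=16 S4=17 blocked=[]
Op 6: conn=9 S1=33 S2=49 S3=16 S4=17 blocked=[]
Op 7: conn=-7 S1=33 S2=49 S3=0 S4=17 blocked=[1, 2, 3, 4]
Op 8: conn=17 S1=33 S2=49 S3=0 S4=17 blocked=[3]
Op 9: conn=37 S1=33 S2=49 S3=0 S4=17 blocked=[3]
Op 10: conn=27 S1=33 S2=49 S3=0 S4=7 blocked=[3]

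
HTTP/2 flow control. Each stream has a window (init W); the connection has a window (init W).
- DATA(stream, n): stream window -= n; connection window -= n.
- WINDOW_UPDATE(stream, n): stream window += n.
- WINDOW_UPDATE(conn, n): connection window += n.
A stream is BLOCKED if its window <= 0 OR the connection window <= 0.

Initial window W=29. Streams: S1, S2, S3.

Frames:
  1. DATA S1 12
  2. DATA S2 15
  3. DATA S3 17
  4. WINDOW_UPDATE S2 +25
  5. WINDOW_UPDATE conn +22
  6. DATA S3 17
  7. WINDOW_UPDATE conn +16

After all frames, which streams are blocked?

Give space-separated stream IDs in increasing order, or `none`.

Op 1: conn=17 S1=17 S2=29 S3=29 blocked=[]
Op 2: conn=2 S1=17 S2=14 S3=29 blocked=[]
Op 3: conn=-15 S1=17 S2=14 S3=12 blocked=[1, 2, 3]
Op 4: conn=-15 S1=17 S2=39 S3=12 blocked=[1, 2, 3]
Op 5: conn=7 S1=17 S2=39 S3=12 blocked=[]
Op 6: conn=-10 S1=17 S2=39 S3=-5 blocked=[1, 2, 3]
Op 7: conn=6 S1=17 S2=39 S3=-5 blocked=[3]

Answer: S3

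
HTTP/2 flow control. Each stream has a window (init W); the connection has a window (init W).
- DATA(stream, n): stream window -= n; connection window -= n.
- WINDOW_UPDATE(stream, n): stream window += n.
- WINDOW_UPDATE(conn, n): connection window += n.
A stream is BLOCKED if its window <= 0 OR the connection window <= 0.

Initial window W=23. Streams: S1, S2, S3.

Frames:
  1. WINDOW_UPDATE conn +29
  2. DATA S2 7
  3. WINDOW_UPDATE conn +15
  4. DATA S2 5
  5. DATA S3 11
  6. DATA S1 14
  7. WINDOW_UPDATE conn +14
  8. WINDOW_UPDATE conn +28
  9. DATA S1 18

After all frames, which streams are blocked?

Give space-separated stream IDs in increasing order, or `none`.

Answer: S1

Derivation:
Op 1: conn=52 S1=23 S2=23 S3=23 blocked=[]
Op 2: conn=45 S1=23 S2=16 S3=23 blocked=[]
Op 3: conn=60 S1=23 S2=16 S3=23 blocked=[]
Op 4: conn=55 S1=23 S2=11 S3=23 blocked=[]
Op 5: conn=44 S1=23 S2=11 S3=12 blocked=[]
Op 6: conn=30 S1=9 S2=11 S3=12 blocked=[]
Op 7: conn=44 S1=9 S2=11 S3=12 blocked=[]
Op 8: conn=72 S1=9 S2=11 S3=12 blocked=[]
Op 9: conn=54 S1=-9 S2=11 S3=12 blocked=[1]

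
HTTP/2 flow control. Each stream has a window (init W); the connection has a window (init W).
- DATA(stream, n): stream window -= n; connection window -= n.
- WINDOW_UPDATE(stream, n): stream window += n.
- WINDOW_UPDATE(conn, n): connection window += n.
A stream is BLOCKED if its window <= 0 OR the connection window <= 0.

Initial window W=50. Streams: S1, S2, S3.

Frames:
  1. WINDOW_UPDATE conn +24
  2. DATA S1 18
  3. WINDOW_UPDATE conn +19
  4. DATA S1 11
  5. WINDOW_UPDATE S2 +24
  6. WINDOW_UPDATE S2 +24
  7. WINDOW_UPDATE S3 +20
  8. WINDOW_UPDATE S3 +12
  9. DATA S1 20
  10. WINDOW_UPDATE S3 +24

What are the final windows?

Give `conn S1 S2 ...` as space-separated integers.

Answer: 44 1 98 106

Derivation:
Op 1: conn=74 S1=50 S2=50 S3=50 blocked=[]
Op 2: conn=56 S1=32 S2=50 S3=50 blocked=[]
Op 3: conn=75 S1=32 S2=50 S3=50 blocked=[]
Op 4: conn=64 S1=21 S2=50 S3=50 blocked=[]
Op 5: conn=64 S1=21 S2=74 S3=50 blocked=[]
Op 6: conn=64 S1=21 S2=98 S3=50 blocked=[]
Op 7: conn=64 S1=21 S2=98 S3=70 blocked=[]
Op 8: conn=64 S1=21 S2=98 S3=82 blocked=[]
Op 9: conn=44 S1=1 S2=98 S3=82 blocked=[]
Op 10: conn=44 S1=1 S2=98 S3=106 blocked=[]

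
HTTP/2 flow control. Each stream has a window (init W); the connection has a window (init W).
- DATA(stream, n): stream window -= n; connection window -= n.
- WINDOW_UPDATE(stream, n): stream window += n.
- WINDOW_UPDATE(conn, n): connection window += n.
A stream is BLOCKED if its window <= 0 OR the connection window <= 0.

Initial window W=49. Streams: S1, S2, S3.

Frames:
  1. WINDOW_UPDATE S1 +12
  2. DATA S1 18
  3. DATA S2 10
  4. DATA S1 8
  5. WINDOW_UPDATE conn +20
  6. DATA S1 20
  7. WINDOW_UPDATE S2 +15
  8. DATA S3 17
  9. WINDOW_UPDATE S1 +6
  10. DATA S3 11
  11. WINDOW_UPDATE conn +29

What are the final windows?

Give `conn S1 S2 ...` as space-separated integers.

Op 1: conn=49 S1=61 S2=49 S3=49 blocked=[]
Op 2: conn=31 S1=43 S2=49 S3=49 blocked=[]
Op 3: conn=21 S1=43 S2=39 S3=49 blocked=[]
Op 4: conn=13 S1=35 S2=39 S3=49 blocked=[]
Op 5: conn=33 S1=35 S2=39 S3=49 blocked=[]
Op 6: conn=13 S1=15 S2=39 S3=49 blocked=[]
Op 7: conn=13 S1=15 S2=54 S3=49 blocked=[]
Op 8: conn=-4 S1=15 S2=54 S3=32 blocked=[1, 2, 3]
Op 9: conn=-4 S1=21 S2=54 S3=32 blocked=[1, 2, 3]
Op 10: conn=-15 S1=21 S2=54 S3=21 blocked=[1, 2, 3]
Op 11: conn=14 S1=21 S2=54 S3=21 blocked=[]

Answer: 14 21 54 21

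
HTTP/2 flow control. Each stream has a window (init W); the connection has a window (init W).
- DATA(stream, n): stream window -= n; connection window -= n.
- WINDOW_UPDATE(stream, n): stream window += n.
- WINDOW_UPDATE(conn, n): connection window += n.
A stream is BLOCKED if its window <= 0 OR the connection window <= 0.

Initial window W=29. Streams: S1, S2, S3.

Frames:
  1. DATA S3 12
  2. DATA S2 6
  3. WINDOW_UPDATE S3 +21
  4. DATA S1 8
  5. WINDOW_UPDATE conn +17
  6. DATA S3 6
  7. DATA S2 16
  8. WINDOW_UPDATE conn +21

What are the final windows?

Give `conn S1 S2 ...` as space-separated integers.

Answer: 19 21 7 32

Derivation:
Op 1: conn=17 S1=29 S2=29 S3=17 blocked=[]
Op 2: conn=11 S1=29 S2=23 S3=17 blocked=[]
Op 3: conn=11 S1=29 S2=23 S3=38 blocked=[]
Op 4: conn=3 S1=21 S2=23 S3=38 blocked=[]
Op 5: conn=20 S1=21 S2=23 S3=38 blocked=[]
Op 6: conn=14 S1=21 S2=23 S3=32 blocked=[]
Op 7: conn=-2 S1=21 S2=7 S3=32 blocked=[1, 2, 3]
Op 8: conn=19 S1=21 S2=7 S3=32 blocked=[]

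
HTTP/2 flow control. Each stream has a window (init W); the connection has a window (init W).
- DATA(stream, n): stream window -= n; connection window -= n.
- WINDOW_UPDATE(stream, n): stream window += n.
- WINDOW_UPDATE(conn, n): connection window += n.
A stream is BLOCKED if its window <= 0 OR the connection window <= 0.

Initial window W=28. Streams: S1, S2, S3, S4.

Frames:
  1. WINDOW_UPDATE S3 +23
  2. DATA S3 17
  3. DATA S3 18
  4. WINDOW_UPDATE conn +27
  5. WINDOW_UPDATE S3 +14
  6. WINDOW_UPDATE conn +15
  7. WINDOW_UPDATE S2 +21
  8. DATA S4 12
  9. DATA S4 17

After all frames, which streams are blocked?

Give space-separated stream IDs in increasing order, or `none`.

Op 1: conn=28 S1=28 S2=28 S3=51 S4=28 blocked=[]
Op 2: conn=11 S1=28 S2=28 S3=34 S4=28 blocked=[]
Op 3: conn=-7 S1=28 S2=28 S3=16 S4=28 blocked=[1, 2, 3, 4]
Op 4: conn=20 S1=28 S2=28 S3=16 S4=28 blocked=[]
Op 5: conn=20 S1=28 S2=28 S3=30 S4=28 blocked=[]
Op 6: conn=35 S1=28 S2=28 S3=30 S4=28 blocked=[]
Op 7: conn=35 S1=28 S2=49 S3=30 S4=28 blocked=[]
Op 8: conn=23 S1=28 S2=49 S3=30 S4=16 blocked=[]
Op 9: conn=6 S1=28 S2=49 S3=30 S4=-1 blocked=[4]

Answer: S4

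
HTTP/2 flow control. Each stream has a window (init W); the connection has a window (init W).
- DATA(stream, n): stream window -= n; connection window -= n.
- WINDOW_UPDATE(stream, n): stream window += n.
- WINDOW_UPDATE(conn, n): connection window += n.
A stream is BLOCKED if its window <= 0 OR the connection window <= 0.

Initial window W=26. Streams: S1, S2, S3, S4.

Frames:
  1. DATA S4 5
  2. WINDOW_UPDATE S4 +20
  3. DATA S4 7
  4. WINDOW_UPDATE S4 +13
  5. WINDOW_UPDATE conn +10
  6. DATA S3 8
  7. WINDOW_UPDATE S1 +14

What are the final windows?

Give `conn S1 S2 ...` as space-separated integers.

Op 1: conn=21 S1=26 S2=26 S3=26 S4=21 blocked=[]
Op 2: conn=21 S1=26 S2=26 S3=26 S4=41 blocked=[]
Op 3: conn=14 S1=26 S2=26 S3=26 S4=34 blocked=[]
Op 4: conn=14 S1=26 S2=26 S3=26 S4=47 blocked=[]
Op 5: conn=24 S1=26 S2=26 S3=26 S4=47 blocked=[]
Op 6: conn=16 S1=26 S2=26 S3=18 S4=47 blocked=[]
Op 7: conn=16 S1=40 S2=26 S3=18 S4=47 blocked=[]

Answer: 16 40 26 18 47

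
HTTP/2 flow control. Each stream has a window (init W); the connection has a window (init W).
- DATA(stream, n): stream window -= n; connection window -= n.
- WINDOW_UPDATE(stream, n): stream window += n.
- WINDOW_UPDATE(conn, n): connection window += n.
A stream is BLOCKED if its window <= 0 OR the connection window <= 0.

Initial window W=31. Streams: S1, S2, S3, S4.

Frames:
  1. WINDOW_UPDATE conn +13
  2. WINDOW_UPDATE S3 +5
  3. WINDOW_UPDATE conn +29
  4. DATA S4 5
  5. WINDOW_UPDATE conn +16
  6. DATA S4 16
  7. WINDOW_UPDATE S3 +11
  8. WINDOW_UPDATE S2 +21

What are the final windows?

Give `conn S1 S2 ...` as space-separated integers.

Op 1: conn=44 S1=31 S2=31 S3=31 S4=31 blocked=[]
Op 2: conn=44 S1=31 S2=31 S3=36 S4=31 blocked=[]
Op 3: conn=73 S1=31 S2=31 S3=36 S4=31 blocked=[]
Op 4: conn=68 S1=31 S2=31 S3=36 S4=26 blocked=[]
Op 5: conn=84 S1=31 S2=31 S3=36 S4=26 blocked=[]
Op 6: conn=68 S1=31 S2=31 S3=36 S4=10 blocked=[]
Op 7: conn=68 S1=31 S2=31 S3=47 S4=10 blocked=[]
Op 8: conn=68 S1=31 S2=52 S3=47 S4=10 blocked=[]

Answer: 68 31 52 47 10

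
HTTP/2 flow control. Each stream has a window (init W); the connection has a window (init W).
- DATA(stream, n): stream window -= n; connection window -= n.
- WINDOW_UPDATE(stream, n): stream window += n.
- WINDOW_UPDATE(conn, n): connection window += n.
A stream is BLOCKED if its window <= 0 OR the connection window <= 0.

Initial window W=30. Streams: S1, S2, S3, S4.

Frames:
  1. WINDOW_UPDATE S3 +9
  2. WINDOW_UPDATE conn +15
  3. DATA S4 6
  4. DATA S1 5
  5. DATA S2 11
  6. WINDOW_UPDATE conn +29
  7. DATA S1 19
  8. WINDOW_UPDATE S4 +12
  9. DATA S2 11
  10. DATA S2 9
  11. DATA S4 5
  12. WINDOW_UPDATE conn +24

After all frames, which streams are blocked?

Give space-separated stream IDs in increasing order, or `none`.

Op 1: conn=30 S1=30 S2=30 S3=39 S4=30 blocked=[]
Op 2: conn=45 S1=30 S2=30 S3=39 S4=30 blocked=[]
Op 3: conn=39 S1=30 S2=30 S3=39 S4=24 blocked=[]
Op 4: conn=34 S1=25 S2=30 S3=39 S4=24 blocked=[]
Op 5: conn=23 S1=25 S2=19 S3=39 S4=24 blocked=[]
Op 6: conn=52 S1=25 S2=19 S3=39 S4=24 blocked=[]
Op 7: conn=33 S1=6 S2=19 S3=39 S4=24 blocked=[]
Op 8: conn=33 S1=6 S2=19 S3=39 S4=36 blocked=[]
Op 9: conn=22 S1=6 S2=8 S3=39 S4=36 blocked=[]
Op 10: conn=13 S1=6 S2=-1 S3=39 S4=36 blocked=[2]
Op 11: conn=8 S1=6 S2=-1 S3=39 S4=31 blocked=[2]
Op 12: conn=32 S1=6 S2=-1 S3=39 S4=31 blocked=[2]

Answer: S2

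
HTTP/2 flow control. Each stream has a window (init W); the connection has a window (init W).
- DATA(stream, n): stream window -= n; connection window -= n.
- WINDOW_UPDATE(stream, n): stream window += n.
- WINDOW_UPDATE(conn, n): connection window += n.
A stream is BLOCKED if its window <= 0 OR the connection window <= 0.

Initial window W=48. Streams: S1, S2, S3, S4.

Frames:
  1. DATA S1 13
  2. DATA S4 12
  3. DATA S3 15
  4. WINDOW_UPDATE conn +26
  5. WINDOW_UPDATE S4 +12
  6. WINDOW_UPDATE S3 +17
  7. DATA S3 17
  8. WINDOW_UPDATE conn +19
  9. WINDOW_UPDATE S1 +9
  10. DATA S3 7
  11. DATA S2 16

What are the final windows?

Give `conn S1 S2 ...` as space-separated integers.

Answer: 13 44 32 26 48

Derivation:
Op 1: conn=35 S1=35 S2=48 S3=48 S4=48 blocked=[]
Op 2: conn=23 S1=35 S2=48 S3=48 S4=36 blocked=[]
Op 3: conn=8 S1=35 S2=48 S3=33 S4=36 blocked=[]
Op 4: conn=34 S1=35 S2=48 S3=33 S4=36 blocked=[]
Op 5: conn=34 S1=35 S2=48 S3=33 S4=48 blocked=[]
Op 6: conn=34 S1=35 S2=48 S3=50 S4=48 blocked=[]
Op 7: conn=17 S1=35 S2=48 S3=33 S4=48 blocked=[]
Op 8: conn=36 S1=35 S2=48 S3=33 S4=48 blocked=[]
Op 9: conn=36 S1=44 S2=48 S3=33 S4=48 blocked=[]
Op 10: conn=29 S1=44 S2=48 S3=26 S4=48 blocked=[]
Op 11: conn=13 S1=44 S2=32 S3=26 S4=48 blocked=[]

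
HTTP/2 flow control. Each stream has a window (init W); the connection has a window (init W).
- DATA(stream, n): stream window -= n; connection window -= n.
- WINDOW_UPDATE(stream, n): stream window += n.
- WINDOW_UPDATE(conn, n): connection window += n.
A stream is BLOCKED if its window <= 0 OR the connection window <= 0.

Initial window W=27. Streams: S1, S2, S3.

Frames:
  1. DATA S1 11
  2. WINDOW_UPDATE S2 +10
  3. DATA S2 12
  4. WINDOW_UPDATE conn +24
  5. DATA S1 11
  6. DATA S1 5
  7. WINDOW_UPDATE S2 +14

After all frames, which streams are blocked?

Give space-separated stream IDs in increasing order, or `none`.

Op 1: conn=16 S1=16 S2=27 S3=27 blocked=[]
Op 2: conn=16 S1=16 S2=37 S3=27 blocked=[]
Op 3: conn=4 S1=16 S2=25 S3=27 blocked=[]
Op 4: conn=28 S1=16 S2=25 S3=27 blocked=[]
Op 5: conn=17 S1=5 S2=25 S3=27 blocked=[]
Op 6: conn=12 S1=0 S2=25 S3=27 blocked=[1]
Op 7: conn=12 S1=0 S2=39 S3=27 blocked=[1]

Answer: S1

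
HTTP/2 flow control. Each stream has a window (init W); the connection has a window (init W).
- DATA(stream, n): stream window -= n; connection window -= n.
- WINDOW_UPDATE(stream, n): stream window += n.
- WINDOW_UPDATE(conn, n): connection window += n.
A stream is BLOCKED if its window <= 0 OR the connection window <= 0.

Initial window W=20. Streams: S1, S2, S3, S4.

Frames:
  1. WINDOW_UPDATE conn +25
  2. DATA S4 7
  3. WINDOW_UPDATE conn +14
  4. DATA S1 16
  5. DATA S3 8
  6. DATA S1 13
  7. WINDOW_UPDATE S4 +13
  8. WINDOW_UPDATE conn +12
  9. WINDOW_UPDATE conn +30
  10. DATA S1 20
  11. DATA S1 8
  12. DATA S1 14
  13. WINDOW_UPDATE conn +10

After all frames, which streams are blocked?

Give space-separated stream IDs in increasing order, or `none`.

Answer: S1

Derivation:
Op 1: conn=45 S1=20 S2=20 S3=20 S4=20 blocked=[]
Op 2: conn=38 S1=20 S2=20 S3=20 S4=13 blocked=[]
Op 3: conn=52 S1=20 S2=20 S3=20 S4=13 blocked=[]
Op 4: conn=36 S1=4 S2=20 S3=20 S4=13 blocked=[]
Op 5: conn=28 S1=4 S2=20 S3=12 S4=13 blocked=[]
Op 6: conn=15 S1=-9 S2=20 S3=12 S4=13 blocked=[1]
Op 7: conn=15 S1=-9 S2=20 S3=12 S4=26 blocked=[1]
Op 8: conn=27 S1=-9 S2=20 S3=12 S4=26 blocked=[1]
Op 9: conn=57 S1=-9 S2=20 S3=12 S4=26 blocked=[1]
Op 10: conn=37 S1=-29 S2=20 S3=12 S4=26 blocked=[1]
Op 11: conn=29 S1=-37 S2=20 S3=12 S4=26 blocked=[1]
Op 12: conn=15 S1=-51 S2=20 S3=12 S4=26 blocked=[1]
Op 13: conn=25 S1=-51 S2=20 S3=12 S4=26 blocked=[1]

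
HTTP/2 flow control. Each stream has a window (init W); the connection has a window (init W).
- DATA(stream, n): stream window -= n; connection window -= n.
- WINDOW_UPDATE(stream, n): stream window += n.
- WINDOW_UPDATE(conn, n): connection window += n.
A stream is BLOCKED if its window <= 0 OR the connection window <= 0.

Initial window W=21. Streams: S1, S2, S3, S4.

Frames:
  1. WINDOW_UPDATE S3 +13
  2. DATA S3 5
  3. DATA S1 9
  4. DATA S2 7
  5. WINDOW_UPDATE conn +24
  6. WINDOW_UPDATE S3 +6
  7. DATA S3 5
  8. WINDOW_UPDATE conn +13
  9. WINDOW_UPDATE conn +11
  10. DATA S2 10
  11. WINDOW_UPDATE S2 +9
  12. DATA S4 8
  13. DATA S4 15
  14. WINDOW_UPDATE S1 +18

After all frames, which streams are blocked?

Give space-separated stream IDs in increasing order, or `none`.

Answer: S4

Derivation:
Op 1: conn=21 S1=21 S2=21 S3=34 S4=21 blocked=[]
Op 2: conn=16 S1=21 S2=21 S3=29 S4=21 blocked=[]
Op 3: conn=7 S1=12 S2=21 S3=29 S4=21 blocked=[]
Op 4: conn=0 S1=12 S2=14 S3=29 S4=21 blocked=[1, 2, 3, 4]
Op 5: conn=24 S1=12 S2=14 S3=29 S4=21 blocked=[]
Op 6: conn=24 S1=12 S2=14 S3=35 S4=21 blocked=[]
Op 7: conn=19 S1=12 S2=14 S3=30 S4=21 blocked=[]
Op 8: conn=32 S1=12 S2=14 S3=30 S4=21 blocked=[]
Op 9: conn=43 S1=12 S2=14 S3=30 S4=21 blocked=[]
Op 10: conn=33 S1=12 S2=4 S3=30 S4=21 blocked=[]
Op 11: conn=33 S1=12 S2=13 S3=30 S4=21 blocked=[]
Op 12: conn=25 S1=12 S2=13 S3=30 S4=13 blocked=[]
Op 13: conn=10 S1=12 S2=13 S3=30 S4=-2 blocked=[4]
Op 14: conn=10 S1=30 S2=13 S3=30 S4=-2 blocked=[4]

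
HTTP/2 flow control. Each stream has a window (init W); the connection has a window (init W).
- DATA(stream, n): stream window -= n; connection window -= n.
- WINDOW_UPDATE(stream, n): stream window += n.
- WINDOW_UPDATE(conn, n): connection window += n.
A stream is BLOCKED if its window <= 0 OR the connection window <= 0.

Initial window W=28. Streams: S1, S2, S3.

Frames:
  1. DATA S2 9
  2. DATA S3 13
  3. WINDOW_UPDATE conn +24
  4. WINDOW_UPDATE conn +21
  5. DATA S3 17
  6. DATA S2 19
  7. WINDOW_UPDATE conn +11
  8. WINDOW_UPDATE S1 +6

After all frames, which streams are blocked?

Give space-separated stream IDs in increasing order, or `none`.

Op 1: conn=19 S1=28 S2=19 S3=28 blocked=[]
Op 2: conn=6 S1=28 S2=19 S3=15 blocked=[]
Op 3: conn=30 S1=28 S2=19 S3=15 blocked=[]
Op 4: conn=51 S1=28 S2=19 S3=15 blocked=[]
Op 5: conn=34 S1=28 S2=19 S3=-2 blocked=[3]
Op 6: conn=15 S1=28 S2=0 S3=-2 blocked=[2, 3]
Op 7: conn=26 S1=28 S2=0 S3=-2 blocked=[2, 3]
Op 8: conn=26 S1=34 S2=0 S3=-2 blocked=[2, 3]

Answer: S2 S3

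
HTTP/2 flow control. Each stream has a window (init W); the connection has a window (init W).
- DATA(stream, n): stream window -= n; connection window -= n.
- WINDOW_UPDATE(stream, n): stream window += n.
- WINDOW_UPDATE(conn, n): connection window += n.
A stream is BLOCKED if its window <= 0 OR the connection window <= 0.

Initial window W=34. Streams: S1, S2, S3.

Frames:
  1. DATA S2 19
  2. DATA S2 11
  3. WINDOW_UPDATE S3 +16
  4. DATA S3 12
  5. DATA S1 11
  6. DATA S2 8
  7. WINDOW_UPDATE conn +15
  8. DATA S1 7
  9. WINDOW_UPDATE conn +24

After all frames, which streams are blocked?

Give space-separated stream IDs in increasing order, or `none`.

Op 1: conn=15 S1=34 S2=15 S3=34 blocked=[]
Op 2: conn=4 S1=34 S2=4 S3=34 blocked=[]
Op 3: conn=4 S1=34 S2=4 S3=50 blocked=[]
Op 4: conn=-8 S1=34 S2=4 S3=38 blocked=[1, 2, 3]
Op 5: conn=-19 S1=23 S2=4 S3=38 blocked=[1, 2, 3]
Op 6: conn=-27 S1=23 S2=-4 S3=38 blocked=[1, 2, 3]
Op 7: conn=-12 S1=23 S2=-4 S3=38 blocked=[1, 2, 3]
Op 8: conn=-19 S1=16 S2=-4 S3=38 blocked=[1, 2, 3]
Op 9: conn=5 S1=16 S2=-4 S3=38 blocked=[2]

Answer: S2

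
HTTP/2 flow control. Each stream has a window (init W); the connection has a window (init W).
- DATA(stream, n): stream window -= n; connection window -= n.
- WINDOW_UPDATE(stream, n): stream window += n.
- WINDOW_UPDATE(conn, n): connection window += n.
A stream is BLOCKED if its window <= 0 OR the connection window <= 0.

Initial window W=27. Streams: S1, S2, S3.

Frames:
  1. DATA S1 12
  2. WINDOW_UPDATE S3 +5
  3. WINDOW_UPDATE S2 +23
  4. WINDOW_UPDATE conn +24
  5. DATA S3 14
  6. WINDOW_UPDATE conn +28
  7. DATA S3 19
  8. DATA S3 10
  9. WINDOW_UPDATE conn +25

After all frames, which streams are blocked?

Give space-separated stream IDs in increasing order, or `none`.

Op 1: conn=15 S1=15 S2=27 S3=27 blocked=[]
Op 2: conn=15 S1=15 S2=27 S3=32 blocked=[]
Op 3: conn=15 S1=15 S2=50 S3=32 blocked=[]
Op 4: conn=39 S1=15 S2=50 S3=32 blocked=[]
Op 5: conn=25 S1=15 S2=50 S3=18 blocked=[]
Op 6: conn=53 S1=15 S2=50 S3=18 blocked=[]
Op 7: conn=34 S1=15 S2=50 S3=-1 blocked=[3]
Op 8: conn=24 S1=15 S2=50 S3=-11 blocked=[3]
Op 9: conn=49 S1=15 S2=50 S3=-11 blocked=[3]

Answer: S3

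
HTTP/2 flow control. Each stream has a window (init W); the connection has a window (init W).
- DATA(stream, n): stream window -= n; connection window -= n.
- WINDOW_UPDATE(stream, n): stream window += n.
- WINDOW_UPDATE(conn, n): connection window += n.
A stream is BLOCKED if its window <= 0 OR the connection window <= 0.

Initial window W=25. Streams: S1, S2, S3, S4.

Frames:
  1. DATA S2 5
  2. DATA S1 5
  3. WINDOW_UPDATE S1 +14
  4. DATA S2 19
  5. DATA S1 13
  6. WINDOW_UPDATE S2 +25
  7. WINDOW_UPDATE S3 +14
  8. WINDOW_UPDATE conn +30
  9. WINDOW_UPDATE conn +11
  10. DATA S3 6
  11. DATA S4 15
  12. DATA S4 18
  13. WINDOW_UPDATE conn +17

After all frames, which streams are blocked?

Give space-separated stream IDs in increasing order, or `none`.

Answer: S4

Derivation:
Op 1: conn=20 S1=25 S2=20 S3=25 S4=25 blocked=[]
Op 2: conn=15 S1=20 S2=20 S3=25 S4=25 blocked=[]
Op 3: conn=15 S1=34 S2=20 S3=25 S4=25 blocked=[]
Op 4: conn=-4 S1=34 S2=1 S3=25 S4=25 blocked=[1, 2, 3, 4]
Op 5: conn=-17 S1=21 S2=1 S3=25 S4=25 blocked=[1, 2, 3, 4]
Op 6: conn=-17 S1=21 S2=26 S3=25 S4=25 blocked=[1, 2, 3, 4]
Op 7: conn=-17 S1=21 S2=26 S3=39 S4=25 blocked=[1, 2, 3, 4]
Op 8: conn=13 S1=21 S2=26 S3=39 S4=25 blocked=[]
Op 9: conn=24 S1=21 S2=26 S3=39 S4=25 blocked=[]
Op 10: conn=18 S1=21 S2=26 S3=33 S4=25 blocked=[]
Op 11: conn=3 S1=21 S2=26 S3=33 S4=10 blocked=[]
Op 12: conn=-15 S1=21 S2=26 S3=33 S4=-8 blocked=[1, 2, 3, 4]
Op 13: conn=2 S1=21 S2=26 S3=33 S4=-8 blocked=[4]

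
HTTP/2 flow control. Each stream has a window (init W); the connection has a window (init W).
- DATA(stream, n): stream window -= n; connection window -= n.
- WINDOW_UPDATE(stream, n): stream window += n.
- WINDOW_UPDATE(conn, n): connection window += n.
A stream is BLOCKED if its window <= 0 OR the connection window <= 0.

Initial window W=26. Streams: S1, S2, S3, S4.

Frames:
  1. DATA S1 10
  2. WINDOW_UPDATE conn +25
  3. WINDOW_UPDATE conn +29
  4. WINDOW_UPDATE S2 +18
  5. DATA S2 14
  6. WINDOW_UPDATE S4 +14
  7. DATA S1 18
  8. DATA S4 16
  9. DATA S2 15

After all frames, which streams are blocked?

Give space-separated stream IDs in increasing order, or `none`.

Op 1: conn=16 S1=16 S2=26 S3=26 S4=26 blocked=[]
Op 2: conn=41 S1=16 S2=26 S3=26 S4=26 blocked=[]
Op 3: conn=70 S1=16 S2=26 S3=26 S4=26 blocked=[]
Op 4: conn=70 S1=16 S2=44 S3=26 S4=26 blocked=[]
Op 5: conn=56 S1=16 S2=30 S3=26 S4=26 blocked=[]
Op 6: conn=56 S1=16 S2=30 S3=26 S4=40 blocked=[]
Op 7: conn=38 S1=-2 S2=30 S3=26 S4=40 blocked=[1]
Op 8: conn=22 S1=-2 S2=30 S3=26 S4=24 blocked=[1]
Op 9: conn=7 S1=-2 S2=15 S3=26 S4=24 blocked=[1]

Answer: S1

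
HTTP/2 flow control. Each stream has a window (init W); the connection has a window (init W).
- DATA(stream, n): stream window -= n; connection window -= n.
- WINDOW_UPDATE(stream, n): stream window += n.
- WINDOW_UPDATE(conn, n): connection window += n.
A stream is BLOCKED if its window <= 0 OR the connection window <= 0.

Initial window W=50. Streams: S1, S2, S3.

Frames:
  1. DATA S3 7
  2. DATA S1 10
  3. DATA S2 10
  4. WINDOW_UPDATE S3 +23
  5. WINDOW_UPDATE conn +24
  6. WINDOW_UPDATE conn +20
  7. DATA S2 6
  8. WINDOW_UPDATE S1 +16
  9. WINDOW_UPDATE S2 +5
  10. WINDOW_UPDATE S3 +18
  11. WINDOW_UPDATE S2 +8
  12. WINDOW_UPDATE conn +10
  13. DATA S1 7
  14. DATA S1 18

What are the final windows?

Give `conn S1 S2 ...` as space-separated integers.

Answer: 46 31 47 84

Derivation:
Op 1: conn=43 S1=50 S2=50 S3=43 blocked=[]
Op 2: conn=33 S1=40 S2=50 S3=43 blocked=[]
Op 3: conn=23 S1=40 S2=40 S3=43 blocked=[]
Op 4: conn=23 S1=40 S2=40 S3=66 blocked=[]
Op 5: conn=47 S1=40 S2=40 S3=66 blocked=[]
Op 6: conn=67 S1=40 S2=40 S3=66 blocked=[]
Op 7: conn=61 S1=40 S2=34 S3=66 blocked=[]
Op 8: conn=61 S1=56 S2=34 S3=66 blocked=[]
Op 9: conn=61 S1=56 S2=39 S3=66 blocked=[]
Op 10: conn=61 S1=56 S2=39 S3=84 blocked=[]
Op 11: conn=61 S1=56 S2=47 S3=84 blocked=[]
Op 12: conn=71 S1=56 S2=47 S3=84 blocked=[]
Op 13: conn=64 S1=49 S2=47 S3=84 blocked=[]
Op 14: conn=46 S1=31 S2=47 S3=84 blocked=[]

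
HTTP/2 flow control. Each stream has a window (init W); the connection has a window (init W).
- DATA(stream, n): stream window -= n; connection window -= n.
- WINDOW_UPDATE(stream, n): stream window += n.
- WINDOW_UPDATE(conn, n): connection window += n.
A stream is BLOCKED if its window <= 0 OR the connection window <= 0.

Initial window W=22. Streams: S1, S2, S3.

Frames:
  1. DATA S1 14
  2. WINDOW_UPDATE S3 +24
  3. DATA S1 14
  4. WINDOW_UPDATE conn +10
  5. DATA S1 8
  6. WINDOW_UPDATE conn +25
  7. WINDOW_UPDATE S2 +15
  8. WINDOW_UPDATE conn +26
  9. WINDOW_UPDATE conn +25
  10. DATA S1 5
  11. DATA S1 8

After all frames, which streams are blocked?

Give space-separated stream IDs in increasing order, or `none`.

Answer: S1

Derivation:
Op 1: conn=8 S1=8 S2=22 S3=22 blocked=[]
Op 2: conn=8 S1=8 S2=22 S3=46 blocked=[]
Op 3: conn=-6 S1=-6 S2=22 S3=46 blocked=[1, 2, 3]
Op 4: conn=4 S1=-6 S2=22 S3=46 blocked=[1]
Op 5: conn=-4 S1=-14 S2=22 S3=46 blocked=[1, 2, 3]
Op 6: conn=21 S1=-14 S2=22 S3=46 blocked=[1]
Op 7: conn=21 S1=-14 S2=37 S3=46 blocked=[1]
Op 8: conn=47 S1=-14 S2=37 S3=46 blocked=[1]
Op 9: conn=72 S1=-14 S2=37 S3=46 blocked=[1]
Op 10: conn=67 S1=-19 S2=37 S3=46 blocked=[1]
Op 11: conn=59 S1=-27 S2=37 S3=46 blocked=[1]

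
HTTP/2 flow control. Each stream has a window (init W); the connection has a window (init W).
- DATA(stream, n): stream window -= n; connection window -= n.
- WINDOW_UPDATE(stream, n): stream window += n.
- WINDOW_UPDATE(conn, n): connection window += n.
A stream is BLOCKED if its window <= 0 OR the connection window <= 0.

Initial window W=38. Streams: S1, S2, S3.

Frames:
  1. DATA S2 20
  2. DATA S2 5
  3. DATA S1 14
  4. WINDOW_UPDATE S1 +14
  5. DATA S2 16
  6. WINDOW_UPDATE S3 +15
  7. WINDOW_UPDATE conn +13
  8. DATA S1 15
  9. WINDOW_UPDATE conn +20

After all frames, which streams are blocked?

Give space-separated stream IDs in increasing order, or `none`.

Answer: S2

Derivation:
Op 1: conn=18 S1=38 S2=18 S3=38 blocked=[]
Op 2: conn=13 S1=38 S2=13 S3=38 blocked=[]
Op 3: conn=-1 S1=24 S2=13 S3=38 blocked=[1, 2, 3]
Op 4: conn=-1 S1=38 S2=13 S3=38 blocked=[1, 2, 3]
Op 5: conn=-17 S1=38 S2=-3 S3=38 blocked=[1, 2, 3]
Op 6: conn=-17 S1=38 S2=-3 S3=53 blocked=[1, 2, 3]
Op 7: conn=-4 S1=38 S2=-3 S3=53 blocked=[1, 2, 3]
Op 8: conn=-19 S1=23 S2=-3 S3=53 blocked=[1, 2, 3]
Op 9: conn=1 S1=23 S2=-3 S3=53 blocked=[2]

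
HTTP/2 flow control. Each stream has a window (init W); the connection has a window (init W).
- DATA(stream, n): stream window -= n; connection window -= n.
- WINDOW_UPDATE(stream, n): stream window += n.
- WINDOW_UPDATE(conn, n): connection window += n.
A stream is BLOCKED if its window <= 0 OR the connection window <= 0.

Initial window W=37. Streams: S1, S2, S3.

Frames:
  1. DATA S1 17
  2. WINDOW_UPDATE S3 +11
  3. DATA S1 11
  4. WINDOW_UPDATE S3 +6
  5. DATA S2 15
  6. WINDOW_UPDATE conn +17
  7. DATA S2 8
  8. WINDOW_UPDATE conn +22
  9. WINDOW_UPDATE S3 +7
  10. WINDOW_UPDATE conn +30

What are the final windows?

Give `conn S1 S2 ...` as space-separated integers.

Answer: 55 9 14 61

Derivation:
Op 1: conn=20 S1=20 S2=37 S3=37 blocked=[]
Op 2: conn=20 S1=20 S2=37 S3=48 blocked=[]
Op 3: conn=9 S1=9 S2=37 S3=48 blocked=[]
Op 4: conn=9 S1=9 S2=37 S3=54 blocked=[]
Op 5: conn=-6 S1=9 S2=22 S3=54 blocked=[1, 2, 3]
Op 6: conn=11 S1=9 S2=22 S3=54 blocked=[]
Op 7: conn=3 S1=9 S2=14 S3=54 blocked=[]
Op 8: conn=25 S1=9 S2=14 S3=54 blocked=[]
Op 9: conn=25 S1=9 S2=14 S3=61 blocked=[]
Op 10: conn=55 S1=9 S2=14 S3=61 blocked=[]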